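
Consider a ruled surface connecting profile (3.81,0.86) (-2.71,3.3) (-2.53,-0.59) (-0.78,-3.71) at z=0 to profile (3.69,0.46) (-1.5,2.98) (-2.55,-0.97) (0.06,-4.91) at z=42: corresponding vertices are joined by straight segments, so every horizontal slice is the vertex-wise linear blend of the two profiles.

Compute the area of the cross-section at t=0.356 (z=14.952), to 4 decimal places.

Cross-section at t=0.356: each vertex is (1-t)·p0[i] + t·p1[i].
  v1: (1-0.356)·(3.81,0.86) + 0.356·(3.69,0.46) = (3.7673,0.7176)
  v2: (1-0.356)·(-2.71,3.3) + 0.356·(-1.5,2.98) = (-2.2792,3.1861)
  v3: (1-0.356)·(-2.53,-0.59) + 0.356·(-2.55,-0.97) = (-2.5371,-0.7253)
  v4: (1-0.356)·(-0.78,-3.71) + 0.356·(0.06,-4.91) = (-0.4810,-4.1372)
Shoelace sum Σ(x_i·y_{i+1} − x_{i+1}·y_i):
  i=1: 3.7673·3.1861 − -2.2792·0.7176 = +13.6384 (running +13.6384)
  i=2: -2.2792·-0.7253 − -2.5371·3.1861 = +9.7366 (running +23.3750)
  i=3: -2.5371·-4.1372 − -0.4810·-0.7253 = +10.1477 (running +33.5227)
  i=4: -0.4810·0.7176 − 3.7673·-4.1372 = +15.2409 (running +48.7636)
Area = |Σ|/2 = |48.7636|/2 = 24.3818

Area at t=0.356: 24.3818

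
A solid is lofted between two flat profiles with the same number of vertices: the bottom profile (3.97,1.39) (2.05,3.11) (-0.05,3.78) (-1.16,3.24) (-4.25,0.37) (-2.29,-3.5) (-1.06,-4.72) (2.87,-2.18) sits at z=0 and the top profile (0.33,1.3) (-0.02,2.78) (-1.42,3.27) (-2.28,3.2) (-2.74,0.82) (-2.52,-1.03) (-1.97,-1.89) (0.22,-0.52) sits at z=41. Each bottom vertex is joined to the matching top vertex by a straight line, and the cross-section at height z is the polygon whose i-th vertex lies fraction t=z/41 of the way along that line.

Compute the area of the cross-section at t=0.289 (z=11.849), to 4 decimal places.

Area at t=0.289: 32.2796

Cross-section at t=0.289: each vertex is (1-t)·p0[i] + t·p1[i].
  v1: (1-0.289)·(3.97,1.39) + 0.289·(0.33,1.3) = (2.9180,1.3640)
  v2: (1-0.289)·(2.05,3.11) + 0.289·(-0.02,2.78) = (1.4518,3.0146)
  v3: (1-0.289)·(-0.05,3.78) + 0.289·(-1.42,3.27) = (-0.4459,3.6326)
  v4: (1-0.289)·(-1.16,3.24) + 0.289·(-2.28,3.2) = (-1.4837,3.2284)
  v5: (1-0.289)·(-4.25,0.37) + 0.289·(-2.74,0.82) = (-3.8136,0.5000)
  v6: (1-0.289)·(-2.29,-3.5) + 0.289·(-2.52,-1.03) = (-2.3565,-2.7862)
  v7: (1-0.289)·(-1.06,-4.72) + 0.289·(-1.97,-1.89) = (-1.3230,-3.9021)
  v8: (1-0.289)·(2.87,-2.18) + 0.289·(0.22,-0.52) = (2.1042,-1.7003)
Shoelace sum Σ(x_i·y_{i+1} − x_{i+1}·y_i):
  i=1: 2.9180·3.0146 − 1.4518·1.3640 = +6.8166 (running +6.8166)
  i=2: 1.4518·3.6326 − -0.4459·3.0146 = +6.6180 (running +13.4346)
  i=3: -0.4459·3.2284 − -1.4837·3.6326 = +3.9500 (running +17.3846)
  i=4: -1.4837·0.5000 − -3.8136·3.2284 = +11.5701 (running +28.9547)
  i=5: -3.8136·-2.7862 − -2.3565·0.5000 = +11.8037 (running +40.7584)
  i=6: -2.3565·-3.9021 − -1.3230·-2.7862 = +5.5092 (running +46.2676)
  i=7: -1.3230·-1.7003 − 2.1042·-3.9021 = +10.4601 (running +56.7277)
  i=8: 2.1042·1.3640 − 2.9180·-1.7003 = +7.8315 (running +64.5592)
Area = |Σ|/2 = |64.5592|/2 = 32.2796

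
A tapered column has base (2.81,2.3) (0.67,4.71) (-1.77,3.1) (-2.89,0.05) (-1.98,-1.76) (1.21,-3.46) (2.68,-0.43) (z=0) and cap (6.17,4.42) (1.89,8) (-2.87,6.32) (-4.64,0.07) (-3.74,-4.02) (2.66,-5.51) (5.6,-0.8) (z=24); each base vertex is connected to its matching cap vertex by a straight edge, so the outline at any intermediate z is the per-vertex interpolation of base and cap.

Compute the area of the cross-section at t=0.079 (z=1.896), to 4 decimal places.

Area at t=0.079: 35.0030

Cross-section at t=0.079: each vertex is (1-t)·p0[i] + t·p1[i].
  v1: (1-0.079)·(2.81,2.3) + 0.079·(6.17,4.42) = (3.0754,2.4675)
  v2: (1-0.079)·(0.67,4.71) + 0.079·(1.89,8) = (0.7664,4.9699)
  v3: (1-0.079)·(-1.77,3.1) + 0.079·(-2.87,6.32) = (-1.8569,3.3544)
  v4: (1-0.079)·(-2.89,0.05) + 0.079·(-4.64,0.07) = (-3.0282,0.0516)
  v5: (1-0.079)·(-1.98,-1.76) + 0.079·(-3.74,-4.02) = (-2.1190,-1.9385)
  v6: (1-0.079)·(1.21,-3.46) + 0.079·(2.66,-5.51) = (1.3246,-3.6220)
  v7: (1-0.079)·(2.68,-0.43) + 0.079·(5.6,-0.8) = (2.9107,-0.4592)
Shoelace sum Σ(x_i·y_{i+1} − x_{i+1}·y_i):
  i=1: 3.0754·4.9699 − 0.7664·2.4675 = +13.3936 (running +13.3936)
  i=2: 0.7664·3.3544 − -1.8569·4.9699 = +11.7994 (running +25.1930)
  i=3: -1.8569·0.0516 − -3.0282·3.3544 = +10.0621 (running +35.2551)
  i=4: -3.0282·-1.9385 − -2.1190·0.0516 = +5.9797 (running +41.2348)
  i=5: -2.1190·-3.6220 − 1.3246·-1.9385 = +10.2428 (running +51.4775)
  i=6: 1.3246·-0.4592 − 2.9107·-3.6220 = +9.9341 (running +61.4116)
  i=7: 2.9107·2.4675 − 3.0754·-0.4592 = +8.5944 (running +70.0060)
Area = |Σ|/2 = |70.0060|/2 = 35.0030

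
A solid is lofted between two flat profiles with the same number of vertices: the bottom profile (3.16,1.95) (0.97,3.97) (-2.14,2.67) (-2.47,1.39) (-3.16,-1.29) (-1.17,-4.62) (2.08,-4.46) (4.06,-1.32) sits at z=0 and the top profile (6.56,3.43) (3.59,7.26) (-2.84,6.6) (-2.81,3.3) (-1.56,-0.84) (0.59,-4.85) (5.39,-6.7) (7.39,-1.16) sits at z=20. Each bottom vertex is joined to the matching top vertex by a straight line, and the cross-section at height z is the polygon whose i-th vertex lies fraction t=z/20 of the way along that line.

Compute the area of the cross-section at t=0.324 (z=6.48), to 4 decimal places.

Cross-section at t=0.324: each vertex is (1-t)·p0[i] + t·p1[i].
  v1: (1-0.324)·(3.16,1.95) + 0.324·(6.56,3.43) = (4.2616,2.4295)
  v2: (1-0.324)·(0.97,3.97) + 0.324·(3.59,7.26) = (1.8189,5.0360)
  v3: (1-0.324)·(-2.14,2.67) + 0.324·(-2.84,6.6) = (-2.3668,3.9433)
  v4: (1-0.324)·(-2.47,1.39) + 0.324·(-2.81,3.3) = (-2.5802,2.0088)
  v5: (1-0.324)·(-3.16,-1.29) + 0.324·(-1.56,-0.84) = (-2.6416,-1.1442)
  v6: (1-0.324)·(-1.17,-4.62) + 0.324·(0.59,-4.85) = (-0.5998,-4.6945)
  v7: (1-0.324)·(2.08,-4.46) + 0.324·(5.39,-6.7) = (3.1524,-5.1858)
  v8: (1-0.324)·(4.06,-1.32) + 0.324·(7.39,-1.16) = (5.1389,-1.2682)
Shoelace sum Σ(x_i·y_{i+1} − x_{i+1}·y_i):
  i=1: 4.2616·5.0360 − 1.8189·2.4295 = +17.0422 (running +17.0422)
  i=2: 1.8189·3.9433 − -2.3668·5.0360 = +19.0915 (running +36.1338)
  i=3: -2.3668·2.0088 − -2.5802·3.9433 = +5.4199 (running +41.5537)
  i=4: -2.5802·-1.1442 − -2.6416·2.0088 = +8.2588 (running +49.8124)
  i=5: -2.6416·-4.6945 − -0.5998·-1.1442 = +11.7148 (running +61.5272)
  i=6: -0.5998·-5.1858 − 3.1524·-4.6945 = +17.9094 (running +79.4366)
  i=7: 3.1524·-1.2682 − 5.1389·-5.1858 = +22.6514 (running +102.0880)
  i=8: 5.1389·2.4295 − 4.2616·-1.2682 = +17.8895 (running +119.9775)
Area = |Σ|/2 = |119.9775|/2 = 59.9888

Area at t=0.324: 59.9888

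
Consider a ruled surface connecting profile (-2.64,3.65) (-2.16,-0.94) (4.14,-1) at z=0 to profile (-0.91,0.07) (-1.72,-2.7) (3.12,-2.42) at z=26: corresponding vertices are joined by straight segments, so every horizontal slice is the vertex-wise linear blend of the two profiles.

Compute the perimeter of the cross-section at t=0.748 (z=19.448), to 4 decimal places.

Perimeter at t=0.748: 14.0901

Cross-section at t=0.748: each vertex is (1-t)·p0[i] + t·p1[i].
  v1: (1-0.748)·(-2.64,3.65) + 0.748·(-0.91,0.07) = (-1.3460,0.9722)
  v2: (1-0.748)·(-2.16,-0.94) + 0.748·(-1.72,-2.7) = (-1.8309,-2.2565)
  v3: (1-0.748)·(4.14,-1) + 0.748·(3.12,-2.42) = (3.3770,-2.0622)
Perimeter = Σ |v_{i+1} − v_i|:
  edge 1→2: √(-0.4849² + -3.2286²) = 3.2649 (running 3.2649)
  edge 2→3: √(5.2079² + 0.1943²) = 5.2115 (running 8.4764)
  edge 3→1: √(-4.7230² + 3.0343²) = 5.6137 (running 14.0901)
Perimeter = 14.0901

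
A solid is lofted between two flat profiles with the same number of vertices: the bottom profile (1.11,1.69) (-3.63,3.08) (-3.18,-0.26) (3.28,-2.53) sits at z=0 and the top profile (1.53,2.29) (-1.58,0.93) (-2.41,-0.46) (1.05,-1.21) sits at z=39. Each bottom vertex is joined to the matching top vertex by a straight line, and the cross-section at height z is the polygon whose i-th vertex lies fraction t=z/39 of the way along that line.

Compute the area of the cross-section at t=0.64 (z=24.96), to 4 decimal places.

Cross-section at t=0.64: each vertex is (1-t)·p0[i] + t·p1[i].
  v1: (1-0.64)·(1.11,1.69) + 0.64·(1.53,2.29) = (1.3788,2.0740)
  v2: (1-0.64)·(-3.63,3.08) + 0.64·(-1.58,0.93) = (-2.3180,1.7040)
  v3: (1-0.64)·(-3.18,-0.26) + 0.64·(-2.41,-0.46) = (-2.6872,-0.3880)
  v4: (1-0.64)·(3.28,-2.53) + 0.64·(1.05,-1.21) = (1.8528,-1.6852)
Shoelace sum Σ(x_i·y_{i+1} − x_{i+1}·y_i):
  i=1: 1.3788·1.7040 − -2.3180·2.0740 = +7.1570 (running +7.1570)
  i=2: -2.3180·-0.3880 − -2.6872·1.7040 = +5.4784 (running +12.6354)
  i=3: -2.6872·-1.6852 − 1.8528·-0.3880 = +5.2474 (running +17.8827)
  i=4: 1.8528·2.0740 − 1.3788·-1.6852 = +6.1663 (running +24.0490)
Area = |Σ|/2 = |24.0490|/2 = 12.0245

Area at t=0.64: 12.0245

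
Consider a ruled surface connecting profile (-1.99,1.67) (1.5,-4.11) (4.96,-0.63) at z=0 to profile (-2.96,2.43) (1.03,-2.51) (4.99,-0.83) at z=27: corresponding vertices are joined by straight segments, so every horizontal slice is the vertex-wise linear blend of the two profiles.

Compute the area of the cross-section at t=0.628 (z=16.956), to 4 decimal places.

Cross-section at t=0.628: each vertex is (1-t)·p0[i] + t·p1[i].
  v1: (1-0.628)·(-1.99,1.67) + 0.628·(-2.96,2.43) = (-2.5992,2.1473)
  v2: (1-0.628)·(1.5,-4.11) + 0.628·(1.03,-2.51) = (1.2048,-3.1052)
  v3: (1-0.628)·(4.96,-0.63) + 0.628·(4.99,-0.83) = (4.9788,-0.7556)
Shoelace sum Σ(x_i·y_{i+1} − x_{i+1}·y_i):
  i=1: -2.5992·-3.1052 − 1.2048·2.1473 = +5.4838 (running +5.4838)
  i=2: 1.2048·-0.7556 − 4.9788·-3.1052 = +14.5499 (running +20.0337)
  i=3: 4.9788·2.1473 − -2.5992·-0.7556 = +8.7270 (running +28.7607)
Area = |Σ|/2 = |28.7607|/2 = 14.3804

Area at t=0.628: 14.3804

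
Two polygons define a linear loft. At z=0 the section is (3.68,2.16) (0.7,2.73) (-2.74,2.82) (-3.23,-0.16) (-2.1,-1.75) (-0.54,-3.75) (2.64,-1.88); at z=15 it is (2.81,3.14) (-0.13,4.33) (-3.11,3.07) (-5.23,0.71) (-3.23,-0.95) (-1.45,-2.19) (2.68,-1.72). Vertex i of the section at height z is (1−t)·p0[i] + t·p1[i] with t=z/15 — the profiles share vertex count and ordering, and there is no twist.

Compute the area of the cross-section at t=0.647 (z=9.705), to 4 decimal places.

Cross-section at t=0.647: each vertex is (1-t)·p0[i] + t·p1[i].
  v1: (1-0.647)·(3.68,2.16) + 0.647·(2.81,3.14) = (3.1171,2.7941)
  v2: (1-0.647)·(0.7,2.73) + 0.647·(-0.13,4.33) = (0.1630,3.7652)
  v3: (1-0.647)·(-2.74,2.82) + 0.647·(-3.11,3.07) = (-2.9794,2.9817)
  v4: (1-0.647)·(-3.23,-0.16) + 0.647·(-5.23,0.71) = (-4.5240,0.4029)
  v5: (1-0.647)·(-2.1,-1.75) + 0.647·(-3.23,-0.95) = (-2.8311,-1.2324)
  v6: (1-0.647)·(-0.54,-3.75) + 0.647·(-1.45,-2.19) = (-1.1288,-2.7407)
  v7: (1-0.647)·(2.64,-1.88) + 0.647·(2.68,-1.72) = (2.6659,-1.7765)
Shoelace sum Σ(x_i·y_{i+1} − x_{i+1}·y_i):
  i=1: 3.1171·3.7652 − 0.1630·2.7941 = +11.2811 (running +11.2811)
  i=2: 0.1630·2.9817 − -2.9794·3.7652 = +11.7040 (running +22.9851)
  i=3: -2.9794·0.4029 − -4.5240·2.9817 = +12.2891 (running +35.2742)
  i=4: -4.5240·-1.2324 − -2.8311·0.4029 = +6.7160 (running +41.9902)
  i=5: -2.8311·-2.7407 − -1.1288·-1.2324 = +6.3681 (running +48.3583)
  i=6: -1.1288·-1.7765 − 2.6659·-2.7407 = +9.3116 (running +57.6698)
  i=7: 2.6659·2.7941 − 3.1171·-1.7765 = +12.9861 (running +70.6560)
Area = |Σ|/2 = |70.6560|/2 = 35.3280

Area at t=0.647: 35.3280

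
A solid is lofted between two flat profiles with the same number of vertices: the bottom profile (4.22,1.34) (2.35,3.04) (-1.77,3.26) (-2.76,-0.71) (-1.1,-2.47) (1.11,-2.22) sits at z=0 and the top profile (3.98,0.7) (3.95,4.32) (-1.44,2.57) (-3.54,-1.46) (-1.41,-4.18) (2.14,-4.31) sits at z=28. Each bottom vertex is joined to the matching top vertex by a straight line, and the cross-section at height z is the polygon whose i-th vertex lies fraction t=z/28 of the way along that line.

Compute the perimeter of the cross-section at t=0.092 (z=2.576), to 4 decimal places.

Cross-section at t=0.092: each vertex is (1-t)·p0[i] + t·p1[i].
  v1: (1-0.092)·(4.22,1.34) + 0.092·(3.98,0.7) = (4.1979,1.2811)
  v2: (1-0.092)·(2.35,3.04) + 0.092·(3.95,4.32) = (2.4972,3.1578)
  v3: (1-0.092)·(-1.77,3.26) + 0.092·(-1.44,2.57) = (-1.7396,3.1965)
  v4: (1-0.092)·(-2.76,-0.71) + 0.092·(-3.54,-1.46) = (-2.8318,-0.7790)
  v5: (1-0.092)·(-1.1,-2.47) + 0.092·(-1.41,-4.18) = (-1.1285,-2.6273)
  v6: (1-0.092)·(1.11,-2.22) + 0.092·(2.14,-4.31) = (1.2048,-2.4123)
Perimeter = Σ |v_{i+1} − v_i|:
  edge 1→2: √(-1.7007² + 1.8766²) = 2.5326 (running 2.5326)
  edge 2→3: √(-4.2368² + 0.0388²) = 4.2370 (running 6.7696)
  edge 3→4: √(-1.0921² + -3.9755²) = 4.1228 (running 10.8925)
  edge 4→5: √(1.7032² + -1.8483²) = 2.5134 (running 13.4059)
  edge 5→6: √(2.3333² + 0.2150²) = 2.3432 (running 15.7490)
  edge 6→1: √(2.9932² + 3.6934²) = 4.7540 (running 20.5030)
Perimeter = 20.5030

Perimeter at t=0.092: 20.5030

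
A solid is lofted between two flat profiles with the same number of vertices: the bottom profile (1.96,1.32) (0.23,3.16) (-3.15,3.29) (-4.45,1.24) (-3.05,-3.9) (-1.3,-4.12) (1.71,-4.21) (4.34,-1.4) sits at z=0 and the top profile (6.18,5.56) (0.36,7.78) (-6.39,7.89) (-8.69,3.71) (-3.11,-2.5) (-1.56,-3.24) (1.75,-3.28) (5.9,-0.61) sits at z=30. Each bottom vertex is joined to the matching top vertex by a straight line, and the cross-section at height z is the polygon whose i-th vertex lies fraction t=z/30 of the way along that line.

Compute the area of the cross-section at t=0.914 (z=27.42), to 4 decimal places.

Cross-section at t=0.914: each vertex is (1-t)·p0[i] + t·p1[i].
  v1: (1-0.914)·(1.96,1.32) + 0.914·(6.18,5.56) = (5.8171,5.1954)
  v2: (1-0.914)·(0.23,3.16) + 0.914·(0.36,7.78) = (0.3488,7.3827)
  v3: (1-0.914)·(-3.15,3.29) + 0.914·(-6.39,7.89) = (-6.1114,7.4944)
  v4: (1-0.914)·(-4.45,1.24) + 0.914·(-8.69,3.71) = (-8.3254,3.4976)
  v5: (1-0.914)·(-3.05,-3.9) + 0.914·(-3.11,-2.5) = (-3.1048,-2.6204)
  v6: (1-0.914)·(-1.3,-4.12) + 0.914·(-1.56,-3.24) = (-1.5376,-3.3157)
  v7: (1-0.914)·(1.71,-4.21) + 0.914·(1.75,-3.28) = (1.7466,-3.3600)
  v8: (1-0.914)·(4.34,-1.4) + 0.914·(5.9,-0.61) = (5.7658,-0.6779)
Shoelace sum Σ(x_i·y_{i+1} − x_{i+1}·y_i):
  i=1: 5.8171·7.3827 − 0.3488·5.1954 = +41.1334 (running +41.1334)
  i=2: 0.3488·7.4944 − -6.1114·7.3827 = +47.7324 (running +88.8658)
  i=3: -6.1114·3.4976 − -8.3254·7.4944 = +41.0186 (running +129.8844)
  i=4: -8.3254·-2.6204 − -3.1048·3.4976 = +32.6752 (running +162.5596)
  i=5: -3.1048·-3.3157 − -1.5376·-2.6204 = +6.2654 (running +168.8250)
  i=6: -1.5376·-3.3600 − 1.7466·-3.3157 = +10.9575 (running +179.7825)
  i=7: 1.7466·-0.6779 − 5.7658·-3.3600 = +18.1890 (running +197.9716)
  i=8: 5.7658·5.1954 − 5.8171·-0.6779 = +33.8992 (running +231.8708)
Area = |Σ|/2 = |231.8708|/2 = 115.9354

Area at t=0.914: 115.9354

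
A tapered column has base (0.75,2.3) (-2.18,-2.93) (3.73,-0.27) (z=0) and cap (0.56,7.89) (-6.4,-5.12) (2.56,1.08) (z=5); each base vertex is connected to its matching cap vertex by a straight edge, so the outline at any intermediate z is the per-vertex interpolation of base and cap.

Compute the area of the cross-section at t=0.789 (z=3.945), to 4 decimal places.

Cross-section at t=0.789: each vertex is (1-t)·p0[i] + t·p1[i].
  v1: (1-0.789)·(0.75,2.3) + 0.789·(0.56,7.89) = (0.6001,6.7105)
  v2: (1-0.789)·(-2.18,-2.93) + 0.789·(-6.4,-5.12) = (-5.5096,-4.6579)
  v3: (1-0.789)·(3.73,-0.27) + 0.789·(2.56,1.08) = (2.8069,0.7952)
Shoelace sum Σ(x_i·y_{i+1} − x_{i+1}·y_i):
  i=1: 0.6001·-4.6579 − -5.5096·6.7105 = +34.1769 (running +34.1769)
  i=2: -5.5096·0.7952 − 2.8069·-4.6579 = +8.6932 (running +42.8701)
  i=3: 2.8069·6.7105 − 0.6001·0.7952 = +18.3584 (running +61.2285)
Area = |Σ|/2 = |61.2285|/2 = 30.6142

Area at t=0.789: 30.6142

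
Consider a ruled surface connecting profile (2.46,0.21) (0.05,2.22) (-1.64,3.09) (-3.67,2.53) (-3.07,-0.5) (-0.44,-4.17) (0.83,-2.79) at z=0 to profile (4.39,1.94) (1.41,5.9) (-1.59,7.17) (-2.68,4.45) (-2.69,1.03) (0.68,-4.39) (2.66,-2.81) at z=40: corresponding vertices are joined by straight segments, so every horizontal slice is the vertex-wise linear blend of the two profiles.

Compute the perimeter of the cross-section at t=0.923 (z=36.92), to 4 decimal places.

Perimeter at t=0.923: 27.8036

Cross-section at t=0.923: each vertex is (1-t)·p0[i] + t·p1[i].
  v1: (1-0.923)·(2.46,0.21) + 0.923·(4.39,1.94) = (4.2414,1.8068)
  v2: (1-0.923)·(0.05,2.22) + 0.923·(1.41,5.9) = (1.3053,5.6166)
  v3: (1-0.923)·(-1.64,3.09) + 0.923·(-1.59,7.17) = (-1.5938,6.8558)
  v4: (1-0.923)·(-3.67,2.53) + 0.923·(-2.68,4.45) = (-2.7562,4.3022)
  v5: (1-0.923)·(-3.07,-0.5) + 0.923·(-2.69,1.03) = (-2.7193,0.9122)
  v6: (1-0.923)·(-0.44,-4.17) + 0.923·(0.68,-4.39) = (0.5938,-4.3731)
  v7: (1-0.923)·(0.83,-2.79) + 0.923·(2.66,-2.81) = (2.5191,-2.8085)
Perimeter = Σ |v_{i+1} − v_i|:
  edge 1→2: √(-2.9361² + 3.8098²) = 4.8100 (running 4.8100)
  edge 2→3: √(-2.8991² + 1.2392²) = 3.1529 (running 7.9628)
  edge 3→4: √(-1.1624² + -2.5537²) = 2.8058 (running 10.7686)
  edge 4→5: √(0.0370² + -3.3900²) = 3.3902 (running 14.1588)
  edge 5→6: √(3.3130² + -5.2852²) = 6.2378 (running 20.3966)
  edge 6→7: √(1.9253² + 1.5646²) = 2.4809 (running 22.8775)
  edge 7→1: √(1.7223² + 4.6153²) = 4.9261 (running 27.8036)
Perimeter = 27.8036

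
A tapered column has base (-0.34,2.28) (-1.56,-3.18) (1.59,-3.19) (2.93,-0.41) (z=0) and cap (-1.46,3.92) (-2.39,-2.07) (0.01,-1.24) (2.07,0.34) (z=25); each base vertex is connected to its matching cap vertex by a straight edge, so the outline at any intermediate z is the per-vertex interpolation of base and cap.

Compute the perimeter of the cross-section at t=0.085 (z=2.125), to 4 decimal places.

Perimeter at t=0.085: 16.0422

Cross-section at t=0.085: each vertex is (1-t)·p0[i] + t·p1[i].
  v1: (1-0.085)·(-0.34,2.28) + 0.085·(-1.46,3.92) = (-0.4352,2.4194)
  v2: (1-0.085)·(-1.56,-3.18) + 0.085·(-2.39,-2.07) = (-1.6305,-3.0857)
  v3: (1-0.085)·(1.59,-3.19) + 0.085·(0.01,-1.24) = (1.4557,-3.0242)
  v4: (1-0.085)·(2.93,-0.41) + 0.085·(2.07,0.34) = (2.8569,-0.3463)
Perimeter = Σ |v_{i+1} − v_i|:
  edge 1→2: √(-1.1953² + -5.5051²) = 5.6333 (running 5.6333)
  edge 2→3: √(3.0863² + 0.0614²) = 3.0869 (running 8.7202)
  edge 3→4: √(1.4012² + 2.6780²) = 3.0224 (running 11.7426)
  edge 4→1: √(-3.2921² + 2.7656²) = 4.2996 (running 16.0422)
Perimeter = 16.0422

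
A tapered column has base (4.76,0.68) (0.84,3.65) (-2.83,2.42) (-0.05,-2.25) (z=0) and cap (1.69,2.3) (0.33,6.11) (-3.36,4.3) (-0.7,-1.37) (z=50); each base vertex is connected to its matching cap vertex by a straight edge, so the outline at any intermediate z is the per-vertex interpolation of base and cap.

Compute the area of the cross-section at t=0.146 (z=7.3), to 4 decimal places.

Cross-section at t=0.146: each vertex is (1-t)·p0[i] + t·p1[i].
  v1: (1-0.146)·(4.76,0.68) + 0.146·(1.69,2.3) = (4.3118,0.9165)
  v2: (1-0.146)·(0.84,3.65) + 0.146·(0.33,6.11) = (0.7655,4.0092)
  v3: (1-0.146)·(-2.83,2.42) + 0.146·(-3.36,4.3) = (-2.9074,2.6945)
  v4: (1-0.146)·(-0.05,-2.25) + 0.146·(-0.7,-1.37) = (-0.1449,-2.1215)
Shoelace sum Σ(x_i·y_{i+1} − x_{i+1}·y_i):
  i=1: 4.3118·4.0092 − 0.7655·0.9165 = +16.5850 (running +16.5850)
  i=2: 0.7655·2.6945 − -2.9074·4.0092 = +13.7189 (running +30.3039)
  i=3: -2.9074·-2.1215 − -0.1449·2.6945 = +6.5585 (running +36.8624)
  i=4: -0.1449·0.9165 − 4.3118·-2.1215 = +9.0147 (running +45.8771)
Area = |Σ|/2 = |45.8771|/2 = 22.9385

Area at t=0.146: 22.9385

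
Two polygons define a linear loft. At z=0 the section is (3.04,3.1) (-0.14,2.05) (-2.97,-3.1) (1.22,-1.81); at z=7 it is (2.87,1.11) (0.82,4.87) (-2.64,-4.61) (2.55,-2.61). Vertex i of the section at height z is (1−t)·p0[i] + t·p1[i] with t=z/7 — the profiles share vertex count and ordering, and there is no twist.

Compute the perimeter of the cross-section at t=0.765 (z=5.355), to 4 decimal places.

Cross-section at t=0.765: each vertex is (1-t)·p0[i] + t·p1[i].
  v1: (1-0.765)·(3.04,3.1) + 0.765·(2.87,1.11) = (2.9100,1.5776)
  v2: (1-0.765)·(-0.14,2.05) + 0.765·(0.82,4.87) = (0.5944,4.2073)
  v3: (1-0.765)·(-2.97,-3.1) + 0.765·(-2.64,-4.61) = (-2.7176,-4.2552)
  v4: (1-0.765)·(1.22,-1.81) + 0.765·(2.55,-2.61) = (2.2374,-2.4220)
Perimeter = Σ |v_{i+1} − v_i|:
  edge 1→2: √(-2.3156² + 2.6296²) = 3.5038 (running 3.5038)
  edge 2→3: √(-3.3119² + -8.4625²) = 9.0875 (running 12.5913)
  edge 3→4: √(4.9550² + 1.8332²) = 5.2832 (running 17.8745)
  edge 4→1: √(0.6725² + 3.9996²) = 4.0558 (running 21.9303)
Perimeter = 21.9303

Perimeter at t=0.765: 21.9303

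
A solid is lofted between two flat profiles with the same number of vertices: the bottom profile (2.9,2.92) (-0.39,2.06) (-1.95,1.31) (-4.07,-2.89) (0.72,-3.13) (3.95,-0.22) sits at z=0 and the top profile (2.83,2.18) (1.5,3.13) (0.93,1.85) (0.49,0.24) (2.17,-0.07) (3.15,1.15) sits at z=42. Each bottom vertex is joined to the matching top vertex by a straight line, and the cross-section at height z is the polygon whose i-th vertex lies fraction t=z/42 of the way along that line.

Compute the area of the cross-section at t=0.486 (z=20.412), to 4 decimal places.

Cross-section at t=0.486: each vertex is (1-t)·p0[i] + t·p1[i].
  v1: (1-0.486)·(2.9,2.92) + 0.486·(2.83,2.18) = (2.8660,2.5604)
  v2: (1-0.486)·(-0.39,2.06) + 0.486·(1.5,3.13) = (0.5285,2.5800)
  v3: (1-0.486)·(-1.95,1.31) + 0.486·(0.93,1.85) = (-0.5503,1.5724)
  v4: (1-0.486)·(-4.07,-2.89) + 0.486·(0.49,0.24) = (-1.8538,-1.3688)
  v5: (1-0.486)·(0.72,-3.13) + 0.486·(2.17,-0.07) = (1.4247,-1.6428)
  v6: (1-0.486)·(3.95,-0.22) + 0.486·(3.15,1.15) = (3.5612,0.4458)
Shoelace sum Σ(x_i·y_{i+1} − x_{i+1}·y_i):
  i=1: 2.8660·2.5800 − 0.5285·2.5604 = +6.0410 (running +6.0410)
  i=2: 0.5285·1.5724 − -0.5503·2.5800 = +2.2509 (running +8.2920)
  i=3: -0.5503·-1.3688 − -1.8538·1.5724 = +3.6683 (running +11.9603)
  i=4: -1.8538·-1.6428 − 1.4247·-1.3688 = +4.9957 (running +16.9560)
  i=5: 1.4247·0.4458 − 3.5612·-1.6428 = +6.4856 (running +23.4417)
  i=6: 3.5612·2.5604 − 2.8660·0.4458 = +7.8402 (running +31.2819)
Area = |Σ|/2 = |31.2819|/2 = 15.6410

Area at t=0.486: 15.6410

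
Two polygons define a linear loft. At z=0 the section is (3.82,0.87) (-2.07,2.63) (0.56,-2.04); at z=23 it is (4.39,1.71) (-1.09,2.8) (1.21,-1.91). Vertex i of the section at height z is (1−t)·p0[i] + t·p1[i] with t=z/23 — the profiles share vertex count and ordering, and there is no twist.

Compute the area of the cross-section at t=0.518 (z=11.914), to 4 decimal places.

Area at t=0.518: 11.5788

Cross-section at t=0.518: each vertex is (1-t)·p0[i] + t·p1[i].
  v1: (1-0.518)·(3.82,0.87) + 0.518·(4.39,1.71) = (4.1153,1.3051)
  v2: (1-0.518)·(-2.07,2.63) + 0.518·(-1.09,2.8) = (-1.5624,2.7181)
  v3: (1-0.518)·(0.56,-2.04) + 0.518·(1.21,-1.91) = (0.8967,-1.9727)
Shoelace sum Σ(x_i·y_{i+1} − x_{i+1}·y_i):
  i=1: 4.1153·2.7181 − -1.5624·1.3051 = +13.2246 (running +13.2246)
  i=2: -1.5624·-1.9727 − 0.8967·2.7181 = +0.6447 (running +13.8693)
  i=3: 0.8967·1.3051 − 4.1153·-1.9727 = +9.2883 (running +23.1576)
Area = |Σ|/2 = |23.1576|/2 = 11.5788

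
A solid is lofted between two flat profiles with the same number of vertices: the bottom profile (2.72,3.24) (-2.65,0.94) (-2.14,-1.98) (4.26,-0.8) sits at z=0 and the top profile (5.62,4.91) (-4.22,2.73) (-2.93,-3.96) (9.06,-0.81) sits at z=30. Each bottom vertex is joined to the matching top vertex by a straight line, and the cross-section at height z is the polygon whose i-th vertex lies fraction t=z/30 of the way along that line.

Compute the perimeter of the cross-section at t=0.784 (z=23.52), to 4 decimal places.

Cross-section at t=0.784: each vertex is (1-t)·p0[i] + t·p1[i].
  v1: (1-0.784)·(2.72,3.24) + 0.784·(5.62,4.91) = (4.9936,4.5493)
  v2: (1-0.784)·(-2.65,0.94) + 0.784·(-4.22,2.73) = (-3.8809,2.3434)
  v3: (1-0.784)·(-2.14,-1.98) + 0.784·(-2.93,-3.96) = (-2.7594,-3.5323)
  v4: (1-0.784)·(4.26,-0.8) + 0.784·(9.06,-0.81) = (8.0232,-0.8078)
Perimeter = Σ |v_{i+1} − v_i|:
  edge 1→2: √(-8.8745² + -2.2059²) = 9.1445 (running 9.1445)
  edge 2→3: √(1.1215² + -5.8757²) = 5.9818 (running 15.1263)
  edge 3→4: √(10.7826² + 2.7245²) = 11.1214 (running 26.2477)
  edge 4→1: √(-3.0296² + 5.3571²) = 6.1544 (running 32.4022)
Perimeter = 32.4022

Perimeter at t=0.784: 32.4022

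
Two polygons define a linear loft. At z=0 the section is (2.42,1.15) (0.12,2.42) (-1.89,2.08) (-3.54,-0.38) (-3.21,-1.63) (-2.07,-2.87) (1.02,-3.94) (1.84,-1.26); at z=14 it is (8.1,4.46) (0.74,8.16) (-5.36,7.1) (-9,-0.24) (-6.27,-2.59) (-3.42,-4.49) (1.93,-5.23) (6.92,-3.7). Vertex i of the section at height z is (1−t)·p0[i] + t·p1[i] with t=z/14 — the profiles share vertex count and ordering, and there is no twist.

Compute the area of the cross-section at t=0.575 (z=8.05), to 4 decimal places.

Area at t=0.575: 91.4096

Cross-section at t=0.575: each vertex is (1-t)·p0[i] + t·p1[i].
  v1: (1-0.575)·(2.42,1.15) + 0.575·(8.1,4.46) = (5.6860,3.0532)
  v2: (1-0.575)·(0.12,2.42) + 0.575·(0.74,8.16) = (0.4765,5.7205)
  v3: (1-0.575)·(-1.89,2.08) + 0.575·(-5.36,7.1) = (-3.8853,4.9665)
  v4: (1-0.575)·(-3.54,-0.38) + 0.575·(-9,-0.24) = (-6.6795,-0.2995)
  v5: (1-0.575)·(-3.21,-1.63) + 0.575·(-6.27,-2.59) = (-4.9695,-2.1820)
  v6: (1-0.575)·(-2.07,-2.87) + 0.575·(-3.42,-4.49) = (-2.8462,-3.8015)
  v7: (1-0.575)·(1.02,-3.94) + 0.575·(1.93,-5.23) = (1.5432,-4.6818)
  v8: (1-0.575)·(1.84,-1.26) + 0.575·(6.92,-3.7) = (4.7610,-2.6630)
Shoelace sum Σ(x_i·y_{i+1} − x_{i+1}·y_i):
  i=1: 5.6860·5.7205 − 0.4765·3.0532 = +31.0719 (running +31.0719)
  i=2: 0.4765·4.9665 − -3.8853·5.7205 = +24.5921 (running +55.6640)
  i=3: -3.8853·-0.2995 − -6.6795·4.9665 = +34.3374 (running +90.0014)
  i=4: -6.6795·-2.1820 − -4.9695·-0.2995 = +13.0863 (running +103.0877)
  i=5: -4.9695·-3.8015 − -2.8462·-2.1820 = +12.6810 (running +115.7687)
  i=6: -2.8462·-4.6818 − 1.5432·-3.8015 = +19.1921 (running +134.9608)
  i=7: 1.5432·-2.6630 − 4.7610·-4.6818 = +18.1801 (running +153.1409)
  i=8: 4.7610·3.0532 − 5.6860·-2.6630 = +29.6783 (running +182.8193)
Area = |Σ|/2 = |182.8193|/2 = 91.4096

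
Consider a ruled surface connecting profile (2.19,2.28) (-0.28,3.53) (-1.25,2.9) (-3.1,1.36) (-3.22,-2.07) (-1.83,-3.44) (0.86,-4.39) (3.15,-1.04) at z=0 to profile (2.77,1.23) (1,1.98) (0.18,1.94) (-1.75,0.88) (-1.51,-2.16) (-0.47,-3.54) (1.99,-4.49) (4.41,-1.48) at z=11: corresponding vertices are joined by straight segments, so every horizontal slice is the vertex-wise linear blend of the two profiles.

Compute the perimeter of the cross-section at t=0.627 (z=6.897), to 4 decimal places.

Perimeter at t=0.627: 20.3107

Cross-section at t=0.627: each vertex is (1-t)·p0[i] + t·p1[i].
  v1: (1-0.627)·(2.19,2.28) + 0.627·(2.77,1.23) = (2.5537,1.6216)
  v2: (1-0.627)·(-0.28,3.53) + 0.627·(1,1.98) = (0.5226,2.5581)
  v3: (1-0.627)·(-1.25,2.9) + 0.627·(0.18,1.94) = (-0.3534,2.2981)
  v4: (1-0.627)·(-3.1,1.36) + 0.627·(-1.75,0.88) = (-2.2536,1.0590)
  v5: (1-0.627)·(-3.22,-2.07) + 0.627·(-1.51,-2.16) = (-2.1478,-2.1264)
  v6: (1-0.627)·(-1.83,-3.44) + 0.627·(-0.47,-3.54) = (-0.9773,-3.5027)
  v7: (1-0.627)·(0.86,-4.39) + 0.627·(1.99,-4.49) = (1.5685,-4.4527)
  v8: (1-0.627)·(3.15,-1.04) + 0.627·(4.41,-1.48) = (3.9400,-1.3159)
Perimeter = Σ |v_{i+1} − v_i|:
  edge 1→2: √(-2.0311² + 0.9365²) = 2.2366 (running 2.2366)
  edge 2→3: √(-0.8760² + -0.2601²) = 0.9137 (running 3.1503)
  edge 3→4: √(-1.9002² + -1.2390²) = 2.2684 (running 5.4188)
  edge 4→5: √(0.1057² + -3.1855²) = 3.1872 (running 8.6060)
  edge 5→6: √(1.1705² + -1.3763²) = 1.8067 (running 10.4128)
  edge 6→7: √(2.5458² + -0.9500²) = 2.7173 (running 13.1300)
  edge 7→8: √(2.3715² + 3.1368²) = 3.9324 (running 17.0624)
  edge 8→1: √(-1.3864² + 2.9375²) = 3.2482 (running 20.3107)
Perimeter = 20.3107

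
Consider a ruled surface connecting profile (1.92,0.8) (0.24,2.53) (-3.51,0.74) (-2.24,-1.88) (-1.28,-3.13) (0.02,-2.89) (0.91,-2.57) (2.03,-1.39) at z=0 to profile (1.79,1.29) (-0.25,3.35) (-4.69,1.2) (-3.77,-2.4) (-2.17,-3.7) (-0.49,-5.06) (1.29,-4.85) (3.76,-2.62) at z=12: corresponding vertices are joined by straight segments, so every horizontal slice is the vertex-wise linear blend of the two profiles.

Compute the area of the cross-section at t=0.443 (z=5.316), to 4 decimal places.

Area at t=0.443: 29.8346

Cross-section at t=0.443: each vertex is (1-t)·p0[i] + t·p1[i].
  v1: (1-0.443)·(1.92,0.8) + 0.443·(1.79,1.29) = (1.8624,1.0171)
  v2: (1-0.443)·(0.24,2.53) + 0.443·(-0.25,3.35) = (0.0229,2.8933)
  v3: (1-0.443)·(-3.51,0.74) + 0.443·(-4.69,1.2) = (-4.0327,0.9438)
  v4: (1-0.443)·(-2.24,-1.88) + 0.443·(-3.77,-2.4) = (-2.9178,-2.1104)
  v5: (1-0.443)·(-1.28,-3.13) + 0.443·(-2.17,-3.7) = (-1.6743,-3.3825)
  v6: (1-0.443)·(0.02,-2.89) + 0.443·(-0.49,-5.06) = (-0.2059,-3.8513)
  v7: (1-0.443)·(0.91,-2.57) + 0.443·(1.29,-4.85) = (1.0783,-3.5800)
  v8: (1-0.443)·(2.03,-1.39) + 0.443·(3.76,-2.62) = (2.7964,-1.9349)
Shoelace sum Σ(x_i·y_{i+1} − x_{i+1}·y_i):
  i=1: 1.8624·2.8933 − 0.0229·1.0171 = +5.3651 (running +5.3651)
  i=2: 0.0229·0.9438 − -4.0327·2.8933 = +11.6894 (running +17.0545)
  i=3: -4.0327·-2.1104 − -2.9178·0.9438 = +11.2643 (running +28.3188)
  i=4: -2.9178·-3.3825 − -1.6743·-2.1104 = +6.3361 (running +34.6549)
  i=5: -1.6743·-3.8513 − -0.2059·-3.3825 = +5.7516 (running +40.4065)
  i=6: -0.2059·-3.5800 − 1.0783·-3.8513 = +4.8903 (running +45.2968)
  i=7: 1.0783·-1.9349 − 2.7964·-3.5800 = +7.9247 (running +53.2215)
  i=8: 2.7964·1.0171 − 1.8624·-1.9349 = +6.4477 (running +59.6692)
Area = |Σ|/2 = |59.6692|/2 = 29.8346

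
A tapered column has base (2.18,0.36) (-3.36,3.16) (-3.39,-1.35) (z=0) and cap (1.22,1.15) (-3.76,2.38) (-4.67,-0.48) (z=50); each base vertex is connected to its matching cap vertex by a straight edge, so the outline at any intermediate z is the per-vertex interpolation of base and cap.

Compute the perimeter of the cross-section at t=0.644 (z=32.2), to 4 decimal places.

Perimeter at t=0.644: 14.9877

Cross-section at t=0.644: each vertex is (1-t)·p0[i] + t·p1[i].
  v1: (1-0.644)·(2.18,0.36) + 0.644·(1.22,1.15) = (1.5618,0.8688)
  v2: (1-0.644)·(-3.36,3.16) + 0.644·(-3.76,2.38) = (-3.6176,2.6577)
  v3: (1-0.644)·(-3.39,-1.35) + 0.644·(-4.67,-0.48) = (-4.2143,-0.7897)
Perimeter = Σ |v_{i+1} − v_i|:
  edge 1→2: √(-5.1794² + 1.7889²) = 5.4796 (running 5.4796)
  edge 2→3: √(-0.5967² + -3.4474²) = 3.4987 (running 8.9783)
  edge 3→1: √(5.7761² + 1.6585²) = 6.0095 (running 14.9877)
Perimeter = 14.9877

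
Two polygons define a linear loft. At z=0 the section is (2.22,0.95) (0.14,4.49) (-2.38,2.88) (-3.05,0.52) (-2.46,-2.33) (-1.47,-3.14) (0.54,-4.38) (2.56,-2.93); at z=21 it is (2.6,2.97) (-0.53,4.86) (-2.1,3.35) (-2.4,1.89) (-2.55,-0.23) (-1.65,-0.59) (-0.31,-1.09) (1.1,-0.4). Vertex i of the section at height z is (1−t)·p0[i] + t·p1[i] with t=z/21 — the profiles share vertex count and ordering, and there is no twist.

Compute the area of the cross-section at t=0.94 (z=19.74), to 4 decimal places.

Cross-section at t=0.94: each vertex is (1-t)·p0[i] + t·p1[i].
  v1: (1-0.94)·(2.22,0.95) + 0.94·(2.6,2.97) = (2.5772,2.8488)
  v2: (1-0.94)·(0.14,4.49) + 0.94·(-0.53,4.86) = (-0.4898,4.8378)
  v3: (1-0.94)·(-2.38,2.88) + 0.94·(-2.1,3.35) = (-2.1168,3.3218)
  v4: (1-0.94)·(-3.05,0.52) + 0.94·(-2.4,1.89) = (-2.4390,1.8078)
  v5: (1-0.94)·(-2.46,-2.33) + 0.94·(-2.55,-0.23) = (-2.5446,-0.3560)
  v6: (1-0.94)·(-1.47,-3.14) + 0.94·(-1.65,-0.59) = (-1.6392,-0.7430)
  v7: (1-0.94)·(0.54,-4.38) + 0.94·(-0.31,-1.09) = (-0.2590,-1.2874)
  v8: (1-0.94)·(2.56,-2.93) + 0.94·(1.1,-0.4) = (1.1876,-0.5518)
Shoelace sum Σ(x_i·y_{i+1} − x_{i+1}·y_i):
  i=1: 2.5772·4.8378 − -0.4898·2.8488 = +13.8633 (running +13.8633)
  i=2: -0.4898·3.3218 − -2.1168·4.8378 = +8.6136 (running +22.4770)
  i=3: -2.1168·1.8078 − -2.4390·3.3218 = +4.2751 (running +26.7521)
  i=4: -2.4390·-0.3560 − -2.5446·1.8078 = +5.4684 (running +32.2205)
  i=5: -2.5446·-0.7430 − -1.6392·-0.3560 = +1.3071 (running +33.5276)
  i=6: -1.6392·-1.2874 − -0.2590·-0.7430 = +1.9179 (running +35.4454)
  i=7: -0.2590·-0.5518 − 1.1876·-1.2874 = +1.6718 (running +37.1173)
  i=8: 1.1876·2.8488 − 2.5772·-0.5518 = +4.8053 (running +41.9226)
Area = |Σ|/2 = |41.9226|/2 = 20.9613

Area at t=0.94: 20.9613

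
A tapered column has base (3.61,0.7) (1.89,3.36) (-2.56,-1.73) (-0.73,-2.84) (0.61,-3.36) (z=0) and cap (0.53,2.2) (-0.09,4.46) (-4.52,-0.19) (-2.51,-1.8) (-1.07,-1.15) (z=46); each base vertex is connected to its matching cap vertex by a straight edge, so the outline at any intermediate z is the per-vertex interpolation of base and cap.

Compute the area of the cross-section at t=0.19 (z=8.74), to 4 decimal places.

Area at t=0.19: 18.4480

Cross-section at t=0.19: each vertex is (1-t)·p0[i] + t·p1[i].
  v1: (1-0.19)·(3.61,0.7) + 0.19·(0.53,2.2) = (3.0248,0.9850)
  v2: (1-0.19)·(1.89,3.36) + 0.19·(-0.09,4.46) = (1.5138,3.5690)
  v3: (1-0.19)·(-2.56,-1.73) + 0.19·(-4.52,-0.19) = (-2.9324,-1.4374)
  v4: (1-0.19)·(-0.73,-2.84) + 0.19·(-2.51,-1.8) = (-1.0682,-2.6424)
  v5: (1-0.19)·(0.61,-3.36) + 0.19·(-1.07,-1.15) = (0.2908,-2.9401)
Shoelace sum Σ(x_i·y_{i+1} − x_{i+1}·y_i):
  i=1: 3.0248·3.5690 − 1.5138·0.9850 = +9.3044 (running +9.3044)
  i=2: 1.5138·-1.4374 − -2.9324·3.5690 = +8.2898 (running +17.5942)
  i=3: -2.9324·-2.6424 − -1.0682·-1.4374 = +6.2131 (running +23.8074)
  i=4: -1.0682·-2.9401 − 0.2908·-2.6424 = +3.9090 (running +27.7164)
  i=5: 0.2908·0.9850 − 3.0248·-2.9401 = +9.1797 (running +36.8960)
Area = |Σ|/2 = |36.8960|/2 = 18.4480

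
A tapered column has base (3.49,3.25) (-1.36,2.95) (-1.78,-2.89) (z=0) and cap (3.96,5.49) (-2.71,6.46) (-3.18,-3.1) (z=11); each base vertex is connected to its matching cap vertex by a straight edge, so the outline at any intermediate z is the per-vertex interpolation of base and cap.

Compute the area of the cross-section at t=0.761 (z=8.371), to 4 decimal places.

Area at t=0.761: 27.1843

Cross-section at t=0.761: each vertex is (1-t)·p0[i] + t·p1[i].
  v1: (1-0.761)·(3.49,3.25) + 0.761·(3.96,5.49) = (3.8477,4.9546)
  v2: (1-0.761)·(-1.36,2.95) + 0.761·(-2.71,6.46) = (-2.3874,5.6211)
  v3: (1-0.761)·(-1.78,-2.89) + 0.761·(-3.18,-3.1) = (-2.8454,-3.0498)
Shoelace sum Σ(x_i·y_{i+1} − x_{i+1}·y_i):
  i=1: 3.8477·5.6211 − -2.3874·4.9546 = +33.4566 (running +33.4566)
  i=2: -2.3874·-3.0498 − -2.8454·5.6211 = +23.2753 (running +56.7319)
  i=3: -2.8454·4.9546 − 3.8477·-3.0498 = -2.3633 (running +54.3686)
Area = |Σ|/2 = |54.3686|/2 = 27.1843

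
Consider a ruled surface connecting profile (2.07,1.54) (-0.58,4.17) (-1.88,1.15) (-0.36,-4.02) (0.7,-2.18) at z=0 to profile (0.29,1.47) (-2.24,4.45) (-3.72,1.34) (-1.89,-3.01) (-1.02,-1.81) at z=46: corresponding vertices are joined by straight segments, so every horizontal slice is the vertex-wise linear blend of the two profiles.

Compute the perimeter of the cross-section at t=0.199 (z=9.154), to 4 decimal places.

Cross-section at t=0.199: each vertex is (1-t)·p0[i] + t·p1[i].
  v1: (1-0.199)·(2.07,1.54) + 0.199·(0.29,1.47) = (1.7158,1.5261)
  v2: (1-0.199)·(-0.58,4.17) + 0.199·(-2.24,4.45) = (-0.9103,4.2257)
  v3: (1-0.199)·(-1.88,1.15) + 0.199·(-3.72,1.34) = (-2.2462,1.1878)
  v4: (1-0.199)·(-0.36,-4.02) + 0.199·(-1.89,-3.01) = (-0.6645,-3.8190)
  v5: (1-0.199)·(0.7,-2.18) + 0.199·(-1.02,-1.81) = (0.3577,-2.1064)
Perimeter = Σ |v_{i+1} − v_i|:
  edge 1→2: √(-2.6261² + 2.6997²) = 3.7662 (running 3.7662)
  edge 2→3: √(-1.3358² + -3.0379²) = 3.3186 (running 7.0849)
  edge 3→4: √(1.5817² + -5.0068²) = 5.2507 (running 12.3356)
  edge 4→5: √(1.0222² + 1.7126²) = 1.9945 (running 14.3301)
  edge 5→1: √(1.3581² + 3.6324²) = 3.8780 (running 18.2081)
Perimeter = 18.2081

Perimeter at t=0.199: 18.2081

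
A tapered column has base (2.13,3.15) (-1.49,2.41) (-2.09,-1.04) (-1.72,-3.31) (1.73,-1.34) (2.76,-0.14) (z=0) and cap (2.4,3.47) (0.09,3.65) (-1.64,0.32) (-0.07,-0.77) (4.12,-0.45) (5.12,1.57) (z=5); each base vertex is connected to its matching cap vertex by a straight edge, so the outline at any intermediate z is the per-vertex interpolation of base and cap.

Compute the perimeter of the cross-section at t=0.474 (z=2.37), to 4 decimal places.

Perimeter at t=0.474: 17.5018

Cross-section at t=0.474: each vertex is (1-t)·p0[i] + t·p1[i].
  v1: (1-0.474)·(2.13,3.15) + 0.474·(2.4,3.47) = (2.2580,3.3017)
  v2: (1-0.474)·(-1.49,2.41) + 0.474·(0.09,3.65) = (-0.7411,2.9978)
  v3: (1-0.474)·(-2.09,-1.04) + 0.474·(-1.64,0.32) = (-1.8767,-0.3954)
  v4: (1-0.474)·(-1.72,-3.31) + 0.474·(-0.07,-0.77) = (-0.9379,-2.1060)
  v5: (1-0.474)·(1.73,-1.34) + 0.474·(4.12,-0.45) = (2.8629,-0.9181)
  v6: (1-0.474)·(2.76,-0.14) + 0.474·(5.12,1.57) = (3.8786,0.6705)
Perimeter = Σ |v_{i+1} − v_i|:
  edge 1→2: √(-2.9991² + -0.3039²) = 3.0144 (running 3.0144)
  edge 2→3: √(-1.1356² + -3.3931²) = 3.5781 (running 6.5925)
  edge 3→4: √(0.9388² + -1.7107²) = 1.9514 (running 8.5439)
  edge 4→5: √(3.8008² + 1.1879²) = 3.9821 (running 12.5260)
  edge 5→6: √(1.0158² + 1.5887²) = 1.8857 (running 14.4116)
  edge 6→1: √(-1.6207² + 2.6311²) = 3.0902 (running 17.5018)
Perimeter = 17.5018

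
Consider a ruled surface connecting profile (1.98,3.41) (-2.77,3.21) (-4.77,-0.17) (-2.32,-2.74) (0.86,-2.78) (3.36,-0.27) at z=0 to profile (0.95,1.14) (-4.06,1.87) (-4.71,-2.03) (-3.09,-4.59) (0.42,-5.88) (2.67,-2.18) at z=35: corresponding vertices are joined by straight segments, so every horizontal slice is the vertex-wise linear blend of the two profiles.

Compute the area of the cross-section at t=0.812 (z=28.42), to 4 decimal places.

Area at t=0.812: 39.0193

Cross-section at t=0.812: each vertex is (1-t)·p0[i] + t·p1[i].
  v1: (1-0.812)·(1.98,3.41) + 0.812·(0.95,1.14) = (1.1436,1.5668)
  v2: (1-0.812)·(-2.77,3.21) + 0.812·(-4.06,1.87) = (-3.8175,2.1219)
  v3: (1-0.812)·(-4.77,-0.17) + 0.812·(-4.71,-2.03) = (-4.7213,-1.6803)
  v4: (1-0.812)·(-2.32,-2.74) + 0.812·(-3.09,-4.59) = (-2.9452,-4.2422)
  v5: (1-0.812)·(0.86,-2.78) + 0.812·(0.42,-5.88) = (0.5027,-5.2972)
  v6: (1-0.812)·(3.36,-0.27) + 0.812·(2.67,-2.18) = (2.7997,-1.8209)
Shoelace sum Σ(x_i·y_{i+1} − x_{i+1}·y_i):
  i=1: 1.1436·2.1219 − -3.8175·1.5668 = +8.4078 (running +8.4078)
  i=2: -3.8175·-1.6803 − -4.7213·2.1219 = +16.4328 (running +24.8406)
  i=3: -4.7213·-4.2422 − -2.9452·-1.6803 = +15.0797 (running +39.9202)
  i=4: -2.9452·-5.2972 − 0.5027·-4.2422 = +17.7342 (running +57.6544)
  i=5: 0.5027·-1.8209 − 2.7997·-5.2972 = +13.9153 (running +71.5697)
  i=6: 2.7997·1.5668 − 1.1436·-1.8209 = +6.4690 (running +78.0386)
Area = |Σ|/2 = |78.0386|/2 = 39.0193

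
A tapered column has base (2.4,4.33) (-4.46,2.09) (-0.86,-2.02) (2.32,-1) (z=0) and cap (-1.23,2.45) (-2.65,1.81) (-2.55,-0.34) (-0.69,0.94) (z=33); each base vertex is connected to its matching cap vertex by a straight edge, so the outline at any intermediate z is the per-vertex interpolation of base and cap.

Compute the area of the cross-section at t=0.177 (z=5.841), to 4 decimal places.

Cross-section at t=0.177: each vertex is (1-t)·p0[i] + t·p1[i].
  v1: (1-0.177)·(2.4,4.33) + 0.177·(-1.23,2.45) = (1.7575,3.9972)
  v2: (1-0.177)·(-4.46,2.09) + 0.177·(-2.65,1.81) = (-4.1396,2.0404)
  v3: (1-0.177)·(-0.86,-2.02) + 0.177·(-2.55,-0.34) = (-1.1591,-1.7226)
  v4: (1-0.177)·(2.32,-1) + 0.177·(-0.69,0.94) = (1.7872,-0.6566)
Shoelace sum Σ(x_i·y_{i+1} − x_{i+1}·y_i):
  i=1: 1.7575·2.0404 − -4.1396·3.9972 = +20.1331 (running +20.1331)
  i=2: -4.1396·-1.7226 − -1.1591·2.0404 = +9.4962 (running +29.6294)
  i=3: -1.1591·-0.6566 − 1.7872·-1.7226 = +3.8399 (running +33.4692)
  i=4: 1.7872·3.9972 − 1.7575·-0.6566 = +8.2980 (running +41.7672)
Area = |Σ|/2 = |41.7672|/2 = 20.8836

Area at t=0.177: 20.8836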